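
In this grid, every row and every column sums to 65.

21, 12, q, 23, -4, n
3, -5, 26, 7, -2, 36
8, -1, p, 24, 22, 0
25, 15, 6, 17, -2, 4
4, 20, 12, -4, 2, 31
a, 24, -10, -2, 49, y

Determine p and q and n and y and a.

Column 1: 21 + 3 + 8 + 25 + 4 = 61, so its missing entry is 65 − 61 = 4.
Row 6: 4 + 24 − 10 − 2 + 49 = 65, so its missing entry is 65 − 65 = 0.
Column 6: 36 + 0 + 4 + 31 + 0 = 71, so its missing entry is 65 − 71 = -6.
Row 1: 21 + 12 + 23 − 4 − 6 = 46, so its missing entry is 65 − 46 = 19.
Row 3: 8 − 1 + 24 + 22 + 0 = 53, so its missing entry is 65 − 53 = 12.

p = 12, q = 19, n = -6, y = 0, a = 4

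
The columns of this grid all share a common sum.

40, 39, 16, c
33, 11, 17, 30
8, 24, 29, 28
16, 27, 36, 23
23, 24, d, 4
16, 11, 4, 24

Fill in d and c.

d = 34, c = 27

Column 1 sums to 136 and so does column 2; that's the common total.
In column 3 the known cells total 102, leaving 136 − 102 = 34.
In column 4 the known cells total 109, leaving 136 − 109 = 27.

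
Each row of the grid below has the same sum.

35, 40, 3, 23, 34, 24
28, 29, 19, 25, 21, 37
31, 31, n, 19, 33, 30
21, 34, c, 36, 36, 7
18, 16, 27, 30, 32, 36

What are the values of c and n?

Rows 1 and 2 both add up to 159, so every row sums to 159.
Row 4: 21 + 34 + 36 + 36 + 7 = 134, so the missing entry is 159 − 134 = 25.
Row 3: 31 + 31 + 19 + 33 + 30 = 144, so the missing entry is 159 − 144 = 15.

c = 25, n = 15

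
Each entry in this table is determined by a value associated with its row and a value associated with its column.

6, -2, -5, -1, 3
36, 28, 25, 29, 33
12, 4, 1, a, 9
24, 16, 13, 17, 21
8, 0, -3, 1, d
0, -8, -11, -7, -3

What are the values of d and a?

The difference between any two rows is the same in every column — this is an addition table with the headers hidden.
Row 5 minus row 1 is 8 − 6 = 2, so its entry in column 5 is 3 + 2 = 5.
Row 3 minus row 1 is 12 − 6 = 6, so its entry in column 4 is -1 + 6 = 5.

d = 5, a = 5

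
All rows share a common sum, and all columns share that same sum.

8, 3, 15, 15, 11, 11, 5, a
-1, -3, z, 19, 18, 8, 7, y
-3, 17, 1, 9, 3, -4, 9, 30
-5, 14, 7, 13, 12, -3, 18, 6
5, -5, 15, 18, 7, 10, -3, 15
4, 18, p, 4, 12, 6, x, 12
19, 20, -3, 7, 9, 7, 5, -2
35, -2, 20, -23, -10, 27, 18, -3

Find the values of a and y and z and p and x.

a = -6, y = 10, z = 4, p = 3, x = 3

Rows 3 and 4 both sum to 62, so that's the common total.
Row 1: 8 + 3 + 15 + 15 + 11 + 11 + 5 = 68, so its missing entry is 62 − 68 = -6.
Column 8: -6 + 30 + 6 + 15 + 12 − 2 − 3 = 52, so its missing entry is 62 − 52 = 10.
Row 2: -1 − 3 + 19 + 18 + 8 + 7 + 10 = 58, so its missing entry is 62 − 58 = 4.
Column 7: 5 + 7 + 9 + 18 − 3 + 5 + 18 = 59, so its missing entry is 62 − 59 = 3.
Row 6: 4 + 18 + 4 + 12 + 6 + 3 + 12 = 59, so its missing entry is 62 − 59 = 3.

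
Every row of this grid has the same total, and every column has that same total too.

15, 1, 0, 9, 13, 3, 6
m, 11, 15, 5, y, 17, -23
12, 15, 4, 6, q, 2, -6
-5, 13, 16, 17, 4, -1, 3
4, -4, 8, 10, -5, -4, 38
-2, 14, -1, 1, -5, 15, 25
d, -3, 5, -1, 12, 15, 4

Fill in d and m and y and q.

Rows 1 and 4 both sum to 47, so that's the common total.
Row 3: 12 + 15 + 4 + 6 + 2 − 6 = 33, so its missing entry is 47 − 33 = 14.
Column 5: 13 + 14 + 4 − 5 − 5 + 12 = 33, so its missing entry is 47 − 33 = 14.
Row 2: 11 + 15 + 5 + 14 + 17 − 23 = 39, so its missing entry is 47 − 39 = 8.
Row 7: -3 + 5 − 1 + 12 + 15 + 4 = 32, so its missing entry is 47 − 32 = 15.

d = 15, m = 8, y = 14, q = 14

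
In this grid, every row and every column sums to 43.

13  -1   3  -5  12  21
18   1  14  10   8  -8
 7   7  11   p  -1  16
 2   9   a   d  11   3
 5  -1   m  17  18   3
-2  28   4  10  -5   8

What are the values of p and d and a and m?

Row 3: 7 + 7 + 11 − 1 + 16 = 40, so its missing entry is 43 − 40 = 3.
Column 4: -5 + 10 + 3 + 17 + 10 = 35, so its missing entry is 43 − 35 = 8.
Row 4: 2 + 9 + 8 + 11 + 3 = 33, so its missing entry is 43 − 33 = 10.
Row 5: 5 − 1 + 17 + 18 + 3 = 42, so its missing entry is 43 − 42 = 1.

p = 3, d = 8, a = 10, m = 1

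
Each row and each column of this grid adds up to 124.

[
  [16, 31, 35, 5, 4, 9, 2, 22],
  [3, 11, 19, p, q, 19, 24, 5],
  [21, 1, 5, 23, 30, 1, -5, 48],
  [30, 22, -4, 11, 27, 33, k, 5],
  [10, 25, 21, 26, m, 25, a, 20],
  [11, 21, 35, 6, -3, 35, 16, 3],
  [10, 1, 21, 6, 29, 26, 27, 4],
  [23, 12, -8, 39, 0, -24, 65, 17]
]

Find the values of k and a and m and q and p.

k = 0, a = -5, m = 2, q = 35, p = 8

Row 4 has 30 + 22 − 4 + 11 + 27 + 33 + 5 = 124; the blank must be 124 − 124 = 0.
Column 7 has 2 + 24 − 5 + 0 + 16 + 27 + 65 = 129; the blank must be 124 − 129 = -5.
Row 5 has 10 + 25 + 21 + 26 + 25 − 5 + 20 = 122; the blank must be 124 − 122 = 2.
Column 5 has 4 + 30 + 27 + 2 − 3 + 29 + 0 = 89; the blank must be 124 − 89 = 35.
Row 2 has 3 + 11 + 19 + 35 + 19 + 24 + 5 = 116; the blank must be 124 − 116 = 8.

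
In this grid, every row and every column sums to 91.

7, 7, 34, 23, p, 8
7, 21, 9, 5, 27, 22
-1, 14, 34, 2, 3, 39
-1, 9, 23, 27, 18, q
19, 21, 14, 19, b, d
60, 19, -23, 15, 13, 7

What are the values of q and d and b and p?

Row 1: 7 + 7 + 34 + 23 + 8 = 79, so its missing entry is 91 − 79 = 12.
Column 5: 12 + 27 + 3 + 18 + 13 = 73, so its missing entry is 91 − 73 = 18.
Row 5: 19 + 21 + 14 + 19 + 18 = 91, so its missing entry is 91 − 91 = 0.
Row 4: -1 + 9 + 23 + 27 + 18 = 76, so its missing entry is 91 − 76 = 15.

q = 15, d = 0, b = 18, p = 12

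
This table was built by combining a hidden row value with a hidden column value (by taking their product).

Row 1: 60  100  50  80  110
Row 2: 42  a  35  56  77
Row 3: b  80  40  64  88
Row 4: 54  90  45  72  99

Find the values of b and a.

b = 48, a = 70

Each row is a constant multiple of every other row — this is a multiplication table with the headers hidden.
Row 3 is 64/80 = 4/5 times row 1, so its entry in column 1 is 60 × 4/5 = 48.
Row 2 is 56/80 = 7/10 times row 1, so its entry in column 2 is 100 × 7/10 = 70.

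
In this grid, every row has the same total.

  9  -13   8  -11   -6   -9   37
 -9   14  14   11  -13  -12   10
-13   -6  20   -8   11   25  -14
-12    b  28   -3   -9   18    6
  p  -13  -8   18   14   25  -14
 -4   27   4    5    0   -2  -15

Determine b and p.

The complete rows each total 15.
Row 4 is missing 15 − 28 = -13 (since -12 + 28 − 3 − 9 + 18 + 6 = 28).
Row 5 is missing 15 − 22 = -7 (since -13 − 8 + 18 + 14 + 25 − 14 = 22).

b = -13, p = -7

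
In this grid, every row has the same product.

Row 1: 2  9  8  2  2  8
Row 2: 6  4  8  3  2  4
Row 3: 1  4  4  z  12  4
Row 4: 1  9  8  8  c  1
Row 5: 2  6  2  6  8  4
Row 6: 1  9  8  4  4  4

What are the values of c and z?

Rows 5 and 6 each multiply to 4608, so every row has product 4608.
Row 4: 1×9×8×8×1 = 576, so the missing entry is 4608 ÷ 576 = 8.
Row 3: 1×4×4×12×4 = 768, so the missing entry is 4608 ÷ 768 = 6.

c = 8, z = 6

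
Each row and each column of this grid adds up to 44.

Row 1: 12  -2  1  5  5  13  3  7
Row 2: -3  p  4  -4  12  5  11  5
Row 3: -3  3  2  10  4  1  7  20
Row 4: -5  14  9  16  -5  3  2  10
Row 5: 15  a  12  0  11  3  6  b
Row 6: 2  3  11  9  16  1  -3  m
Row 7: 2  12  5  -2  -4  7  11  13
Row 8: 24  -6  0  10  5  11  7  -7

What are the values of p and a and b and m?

p = 14, a = 6, b = -9, m = 5

Row 2: -3 + 4 − 4 + 12 + 5 + 11 + 5 = 30, so its missing entry is 44 − 30 = 14.
Column 2: -2 + 14 + 3 + 14 + 3 + 12 − 6 = 38, so its missing entry is 44 − 38 = 6.
Row 5: 15 + 6 + 12 + 0 + 11 + 3 + 6 = 53, so its missing entry is 44 − 53 = -9.
Row 6: 2 + 3 + 11 + 9 + 16 + 1 − 3 = 39, so its missing entry is 44 − 39 = 5.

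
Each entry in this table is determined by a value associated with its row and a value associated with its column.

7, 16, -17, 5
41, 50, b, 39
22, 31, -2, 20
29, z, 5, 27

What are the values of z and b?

z = 38, b = 17

The difference between any two rows is the same in every column — this is an addition table with the headers hidden.
Row 4 minus row 1 is 27 − 5 = 22, so its entry in column 2 is 16 + 22 = 38.
Row 2 minus row 1 is 39 − 5 = 34, so its entry in column 3 is -17 + 34 = 17.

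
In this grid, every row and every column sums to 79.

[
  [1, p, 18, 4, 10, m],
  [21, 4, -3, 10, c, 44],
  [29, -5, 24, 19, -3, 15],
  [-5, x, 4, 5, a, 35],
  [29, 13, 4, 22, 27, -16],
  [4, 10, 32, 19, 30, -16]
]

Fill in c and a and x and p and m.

c = 3, a = 12, x = 28, p = 29, m = 17

Row 2 has 21 + 4 − 3 + 10 + 44 = 76; the blank must be 79 − 76 = 3.
Column 5 has 10 + 3 − 3 + 27 + 30 = 67; the blank must be 79 − 67 = 12.
Row 4 has -5 + 4 + 5 + 12 + 35 = 51; the blank must be 79 − 51 = 28.
Column 2 has 4 − 5 + 28 + 13 + 10 = 50; the blank must be 79 − 50 = 29.
Row 1 has 1 + 29 + 18 + 4 + 10 = 62; the blank must be 79 − 62 = 17.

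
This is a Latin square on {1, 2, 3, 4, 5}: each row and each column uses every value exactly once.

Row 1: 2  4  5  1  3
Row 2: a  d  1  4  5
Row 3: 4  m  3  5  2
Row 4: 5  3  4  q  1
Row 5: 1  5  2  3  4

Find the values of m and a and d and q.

m = 1, a = 3, d = 2, q = 2

At (row 2, col 1): column 1 already has {1, 2, 4, 5}, so the value is 3.
At (row 2, col 2): row 2 already has {1, 3, 4, 5}, so the value is 2.
For row 4, column 4: row 4 already has {1, 3, 4, 5}; that leaves 2.
Cell (3,2): row 3 already has {2, 3, 4, 5} → 1.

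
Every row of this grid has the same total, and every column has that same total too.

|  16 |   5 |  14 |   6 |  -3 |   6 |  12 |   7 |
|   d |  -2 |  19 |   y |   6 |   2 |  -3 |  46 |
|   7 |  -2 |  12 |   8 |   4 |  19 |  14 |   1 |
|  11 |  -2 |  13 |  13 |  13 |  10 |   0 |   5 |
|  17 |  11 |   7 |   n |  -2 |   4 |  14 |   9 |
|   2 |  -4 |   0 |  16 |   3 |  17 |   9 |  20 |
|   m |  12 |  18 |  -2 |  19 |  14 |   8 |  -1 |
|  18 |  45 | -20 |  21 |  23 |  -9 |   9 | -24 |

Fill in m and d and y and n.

m = -5, d = -3, y = -2, n = 3

Rows 1 and 3 both sum to 63, so that's the common total.
Row 5: 17 + 11 + 7 − 2 + 4 + 14 + 9 = 60, so its missing entry is 63 − 60 = 3.
Column 4: 6 + 8 + 13 + 3 + 16 − 2 + 21 = 65, so its missing entry is 63 − 65 = -2.
Row 2: -2 + 19 − 2 + 6 + 2 − 3 + 46 = 66, so its missing entry is 63 − 66 = -3.
Row 7: 12 + 18 − 2 + 19 + 14 + 8 − 1 = 68, so its missing entry is 63 − 68 = -5.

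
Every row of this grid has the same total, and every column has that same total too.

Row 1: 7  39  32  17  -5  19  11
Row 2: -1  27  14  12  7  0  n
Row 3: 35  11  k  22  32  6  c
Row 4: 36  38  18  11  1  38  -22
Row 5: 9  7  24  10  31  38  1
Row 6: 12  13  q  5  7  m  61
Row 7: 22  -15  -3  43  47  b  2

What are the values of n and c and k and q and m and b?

Rows 1 and 4 both sum to 120, so that's the common total.
Row 7 has 22 − 15 − 3 + 43 + 47 + 2 = 96; the blank must be 120 − 96 = 24.
Column 6 has 19 + 0 + 6 + 38 + 38 + 24 = 125; the blank must be 120 − 125 = -5.
Row 2 has -1 + 27 + 14 + 12 + 7 + 0 = 59; the blank must be 120 − 59 = 61.
Column 7 has 11 + 61 − 22 + 1 + 61 + 2 = 114; the blank must be 120 − 114 = 6.
Row 3 has 35 + 11 + 22 + 32 + 6 + 6 = 112; the blank must be 120 − 112 = 8.
Row 6 has 12 + 13 + 5 + 7 − 5 + 61 = 93; the blank must be 120 − 93 = 27.

n = 61, c = 6, k = 8, q = 27, m = -5, b = 24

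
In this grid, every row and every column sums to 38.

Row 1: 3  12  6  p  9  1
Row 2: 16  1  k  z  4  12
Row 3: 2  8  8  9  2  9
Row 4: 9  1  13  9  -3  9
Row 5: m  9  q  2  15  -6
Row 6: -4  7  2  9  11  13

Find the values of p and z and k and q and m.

Column 1: 3 + 16 + 2 + 9 − 4 = 26, so its missing entry is 38 − 26 = 12.
Row 1: 3 + 12 + 6 + 9 + 1 = 31, so its missing entry is 38 − 31 = 7.
Row 5: 12 + 9 + 2 + 15 − 6 = 32, so its missing entry is 38 − 32 = 6.
Column 3: 6 + 8 + 13 + 6 + 2 = 35, so its missing entry is 38 − 35 = 3.
Row 2: 16 + 1 + 3 + 4 + 12 = 36, so its missing entry is 38 − 36 = 2.

p = 7, z = 2, k = 3, q = 6, m = 12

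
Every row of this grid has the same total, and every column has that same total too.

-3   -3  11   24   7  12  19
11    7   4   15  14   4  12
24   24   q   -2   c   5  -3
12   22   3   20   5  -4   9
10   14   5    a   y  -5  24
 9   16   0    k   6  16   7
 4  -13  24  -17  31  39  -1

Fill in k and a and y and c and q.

Rows 1 and 2 both sum to 67, so that's the common total.
The known cells in column 3 total 47, leaving 67 − 47 = 20 for the blank.
The known cells in row 3 total 68, leaving 67 − 68 = -1 for the blank.
The known cells in column 5 total 62, leaving 67 − 62 = 5 for the blank.
The known cells in row 5 total 53, leaving 67 − 53 = 14 for the blank.
The known cells in row 6 total 54, leaving 67 − 54 = 13 for the blank.

k = 13, a = 14, y = 5, c = -1, q = 20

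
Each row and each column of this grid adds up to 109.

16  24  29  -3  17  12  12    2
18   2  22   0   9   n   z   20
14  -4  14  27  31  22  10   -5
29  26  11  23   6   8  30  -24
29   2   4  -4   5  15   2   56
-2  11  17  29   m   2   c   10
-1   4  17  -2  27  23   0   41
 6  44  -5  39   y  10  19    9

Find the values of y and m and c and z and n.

y = -13, m = 27, c = 15, z = 21, n = 17

Row 8 has 6 + 44 − 5 + 39 + 10 + 19 + 9 = 122; the blank must be 109 − 122 = -13.
Column 6 has 12 + 22 + 8 + 15 + 2 + 23 + 10 = 92; the blank must be 109 − 92 = 17.
Column 5 has 17 + 9 + 31 + 6 + 5 + 27 − 13 = 82; the blank must be 109 − 82 = 27.
Row 6 has -2 + 11 + 17 + 29 + 27 + 2 + 10 = 94; the blank must be 109 − 94 = 15.
Row 2 has 18 + 2 + 22 + 0 + 9 + 17 + 20 = 88; the blank must be 109 − 88 = 21.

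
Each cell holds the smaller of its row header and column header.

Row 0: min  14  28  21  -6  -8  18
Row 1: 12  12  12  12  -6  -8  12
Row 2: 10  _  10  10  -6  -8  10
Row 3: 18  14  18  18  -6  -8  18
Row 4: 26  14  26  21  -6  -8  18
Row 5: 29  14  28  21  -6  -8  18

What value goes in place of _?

10

min(10, 14) = 10.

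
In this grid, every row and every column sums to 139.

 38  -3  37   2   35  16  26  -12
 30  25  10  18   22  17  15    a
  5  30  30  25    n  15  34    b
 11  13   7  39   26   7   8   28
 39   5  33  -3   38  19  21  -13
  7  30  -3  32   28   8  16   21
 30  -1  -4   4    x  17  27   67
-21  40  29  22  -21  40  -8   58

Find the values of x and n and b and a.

Row 2 has 30 + 25 + 10 + 18 + 22 + 17 + 15 = 137; the blank must be 139 − 137 = 2.
Row 7 has 30 − 1 − 4 + 4 + 17 + 27 + 67 = 140; the blank must be 139 − 140 = -1.
Column 5 has 35 + 22 + 26 + 38 + 28 − 1 − 21 = 127; the blank must be 139 − 127 = 12.
Row 3 has 5 + 30 + 30 + 25 + 12 + 15 + 34 = 151; the blank must be 139 − 151 = -12.

x = -1, n = 12, b = -12, a = 2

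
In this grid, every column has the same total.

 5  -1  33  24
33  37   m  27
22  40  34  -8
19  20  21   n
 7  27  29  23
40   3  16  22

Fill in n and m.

n = 38, m = -7

Column 1 sums to 126 and so does column 2; that's the common total.
In column 4 the known cells total 88, leaving 126 − 88 = 38.
In column 3 the known cells total 133, leaving 126 − 133 = -7.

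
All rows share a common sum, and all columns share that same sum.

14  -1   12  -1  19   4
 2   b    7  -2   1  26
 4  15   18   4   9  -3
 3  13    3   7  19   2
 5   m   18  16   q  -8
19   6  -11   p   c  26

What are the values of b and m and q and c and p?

Rows 1 and 3 both sum to 47, so that's the common total.
The known cells in row 2 total 34, leaving 47 − 34 = 13 for the blank.
The known cells in column 4 total 24, leaving 47 − 24 = 23 for the blank.
The known cells in row 6 total 63, leaving 47 − 63 = -16 for the blank.
The known cells in column 5 total 32, leaving 47 − 32 = 15 for the blank.
The known cells in row 5 total 46, leaving 47 − 46 = 1 for the blank.

b = 13, m = 1, q = 15, c = -16, p = 23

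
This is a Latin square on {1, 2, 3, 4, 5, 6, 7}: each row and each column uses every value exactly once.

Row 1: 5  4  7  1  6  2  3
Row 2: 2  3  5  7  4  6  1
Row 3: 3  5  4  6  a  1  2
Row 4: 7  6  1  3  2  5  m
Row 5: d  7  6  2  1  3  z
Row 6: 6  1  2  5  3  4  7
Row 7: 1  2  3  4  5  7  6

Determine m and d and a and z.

m = 4, d = 4, a = 7, z = 5

For row 5, column 1: column 1 already has {1, 2, 3, 5, 6, 7}; that leaves 4.
For row 3, column 5: row 3 already has {1, 2, 3, 4, 5, 6}; that leaves 7.
At (row 5, col 7): row 5 already has {1, 2, 3, 4, 6, 7}, so the value is 5.
At (row 4, col 7): row 4 already has {1, 2, 3, 5, 6, 7}, so the value is 4.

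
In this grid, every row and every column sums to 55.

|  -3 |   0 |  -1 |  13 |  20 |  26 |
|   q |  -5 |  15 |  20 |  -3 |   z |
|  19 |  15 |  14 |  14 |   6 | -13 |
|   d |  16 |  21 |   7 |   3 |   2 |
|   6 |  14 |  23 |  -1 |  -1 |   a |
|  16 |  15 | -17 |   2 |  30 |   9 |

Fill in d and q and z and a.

The known cells in row 5 total 41, leaving 55 − 41 = 14 for the blank.
The known cells in column 6 total 38, leaving 55 − 38 = 17 for the blank.
The known cells in row 2 total 44, leaving 55 − 44 = 11 for the blank.
The known cells in row 4 total 49, leaving 55 − 49 = 6 for the blank.

d = 6, q = 11, z = 17, a = 14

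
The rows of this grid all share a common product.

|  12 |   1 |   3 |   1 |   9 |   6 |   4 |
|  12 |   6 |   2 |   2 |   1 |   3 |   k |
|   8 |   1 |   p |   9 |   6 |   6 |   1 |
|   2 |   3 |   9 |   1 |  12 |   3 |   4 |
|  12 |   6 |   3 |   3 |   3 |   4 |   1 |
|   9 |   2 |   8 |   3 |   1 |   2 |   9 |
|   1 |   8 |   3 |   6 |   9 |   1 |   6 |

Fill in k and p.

Rows 4 and 5 each multiply to 7776, so every row has product 7776.
Row 2: 12×6×2×2×1×3 = 864, so the missing entry is 7776 ÷ 864 = 9.
Row 3: 8×1×9×6×6×1 = 2592, so the missing entry is 7776 ÷ 2592 = 3.

k = 9, p = 3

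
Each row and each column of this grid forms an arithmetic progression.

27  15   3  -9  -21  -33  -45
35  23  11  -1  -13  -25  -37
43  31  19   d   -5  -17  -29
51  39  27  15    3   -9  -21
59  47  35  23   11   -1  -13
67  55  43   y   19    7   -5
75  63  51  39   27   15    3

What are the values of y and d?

Along each row the entries change by -12 per step; down each column they change by 8.
Row 6: from 67 at column 1, stepping by -12 to column 4 gives 31.
Row 3: from 43 at column 1, stepping by -12 to column 4 gives 7.

y = 31, d = 7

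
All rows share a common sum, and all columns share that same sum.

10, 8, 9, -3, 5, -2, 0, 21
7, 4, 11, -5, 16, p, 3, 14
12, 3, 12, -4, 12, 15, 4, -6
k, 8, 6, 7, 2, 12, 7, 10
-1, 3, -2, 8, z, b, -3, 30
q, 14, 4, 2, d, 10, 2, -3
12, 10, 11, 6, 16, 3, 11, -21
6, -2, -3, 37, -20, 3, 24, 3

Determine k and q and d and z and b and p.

Rows 1 and 3 both sum to 48, so that's the common total.
Row 2: 7 + 4 + 11 − 5 + 16 + 3 + 14 = 50, so its missing entry is 48 − 50 = -2.
Row 4: 8 + 6 + 7 + 2 + 12 + 7 + 10 = 52, so its missing entry is 48 − 52 = -4.
Column 6: -2 − 2 + 15 + 12 + 10 + 3 + 3 = 39, so its missing entry is 48 − 39 = 9.
Row 5: -1 + 3 − 2 + 8 + 9 − 3 + 30 = 44, so its missing entry is 48 − 44 = 4.
Column 5: 5 + 16 + 12 + 2 + 4 + 16 − 20 = 35, so its missing entry is 48 − 35 = 13.
Row 6: 14 + 4 + 2 + 13 + 10 + 2 − 3 = 42, so its missing entry is 48 − 42 = 6.

k = -4, q = 6, d = 13, z = 4, b = 9, p = -2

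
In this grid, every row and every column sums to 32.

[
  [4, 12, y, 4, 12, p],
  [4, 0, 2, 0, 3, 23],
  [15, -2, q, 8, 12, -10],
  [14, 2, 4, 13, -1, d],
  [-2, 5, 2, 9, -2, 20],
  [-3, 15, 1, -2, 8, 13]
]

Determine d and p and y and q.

Row 3: 15 − 2 + 8 + 12 − 10 = 23, so its missing entry is 32 − 23 = 9.
Column 3: 2 + 9 + 4 + 2 + 1 = 18, so its missing entry is 32 − 18 = 14.
Row 4: 14 + 2 + 4 + 13 − 1 = 32, so its missing entry is 32 − 32 = 0.
Row 1: 4 + 12 + 14 + 4 + 12 = 46, so its missing entry is 32 − 46 = -14.

d = 0, p = -14, y = 14, q = 9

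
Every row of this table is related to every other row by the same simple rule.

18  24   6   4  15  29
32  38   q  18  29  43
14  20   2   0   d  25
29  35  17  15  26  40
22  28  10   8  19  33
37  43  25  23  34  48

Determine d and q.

The difference between any two rows is the same in every column — this is an addition table with the headers hidden.
Row 3 minus row 1 is 25 − 29 = -4, so its entry in column 5 is 15 + (-4) = 11.
Row 2 minus row 1 is 43 − 29 = 14, so its entry in column 3 is 6 + 14 = 20.

d = 11, q = 20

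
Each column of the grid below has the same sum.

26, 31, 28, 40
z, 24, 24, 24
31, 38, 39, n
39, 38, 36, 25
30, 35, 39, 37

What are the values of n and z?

Column 2 sums to 166 and so does column 3; that's the common total.
In column 4 the known cells total 126, leaving 166 − 126 = 40.
In column 1 the known cells total 126, leaving 166 − 126 = 40.

n = 40, z = 40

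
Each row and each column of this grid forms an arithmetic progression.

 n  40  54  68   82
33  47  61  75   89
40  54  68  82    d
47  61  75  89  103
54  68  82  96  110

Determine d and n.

Along each row the entries change by 14 per step; down each column they change by 7.
Row 3: from 40 at column 1, stepping by 14 to column 5 gives 96.
Row 1: from 40 at column 2, stepping by 14 to column 1 gives 26.

d = 96, n = 26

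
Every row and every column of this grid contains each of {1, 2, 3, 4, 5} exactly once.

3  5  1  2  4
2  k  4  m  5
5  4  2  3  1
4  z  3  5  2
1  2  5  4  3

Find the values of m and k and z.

Cell (4,2): row 4 already has {2, 3, 4, 5} → 1.
Cell (2,2): column 2 already has {1, 2, 4, 5} → 3.
Cell (2,4): row 2 already has {2, 3, 4, 5} → 1.

m = 1, k = 3, z = 1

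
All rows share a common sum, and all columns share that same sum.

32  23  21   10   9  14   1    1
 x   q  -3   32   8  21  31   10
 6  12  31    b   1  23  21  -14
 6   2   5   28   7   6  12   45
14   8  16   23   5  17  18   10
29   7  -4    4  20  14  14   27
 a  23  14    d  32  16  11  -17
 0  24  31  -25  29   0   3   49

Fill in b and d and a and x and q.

Rows 1 and 4 both sum to 111, so that's the common total.
Column 2 has 23 + 12 + 2 + 8 + 7 + 23 + 24 = 99; the blank must be 111 − 99 = 12.
Row 3 has 6 + 12 + 31 + 1 + 23 + 21 − 14 = 80; the blank must be 111 − 80 = 31.
Row 2 has 12 − 3 + 32 + 8 + 21 + 31 + 10 = 111; the blank must be 111 − 111 = 0.
Column 1 has 32 + 0 + 6 + 6 + 14 + 29 + 0 = 87; the blank must be 111 − 87 = 24.
Row 7 has 24 + 23 + 14 + 32 + 16 + 11 − 17 = 103; the blank must be 111 − 103 = 8.

b = 31, d = 8, a = 24, x = 0, q = 12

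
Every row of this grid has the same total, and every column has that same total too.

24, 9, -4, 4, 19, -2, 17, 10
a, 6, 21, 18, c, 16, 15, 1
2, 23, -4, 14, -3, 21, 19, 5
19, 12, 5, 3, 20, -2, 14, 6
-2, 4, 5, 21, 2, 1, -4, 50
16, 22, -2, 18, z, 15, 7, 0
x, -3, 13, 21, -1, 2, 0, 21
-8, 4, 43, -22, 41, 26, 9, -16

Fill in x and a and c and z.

Rows 1 and 3 both sum to 77, so that's the common total.
Row 6: 16 + 22 − 2 + 18 + 15 + 7 + 0 = 76, so its missing entry is 77 − 76 = 1.
Column 5: 19 − 3 + 20 + 2 + 1 − 1 + 41 = 79, so its missing entry is 77 − 79 = -2.
Row 2: 6 + 21 + 18 − 2 + 16 + 15 + 1 = 75, so its missing entry is 77 − 75 = 2.
Row 7: -3 + 13 + 21 − 1 + 2 + 0 + 21 = 53, so its missing entry is 77 − 53 = 24.

x = 24, a = 2, c = -2, z = 1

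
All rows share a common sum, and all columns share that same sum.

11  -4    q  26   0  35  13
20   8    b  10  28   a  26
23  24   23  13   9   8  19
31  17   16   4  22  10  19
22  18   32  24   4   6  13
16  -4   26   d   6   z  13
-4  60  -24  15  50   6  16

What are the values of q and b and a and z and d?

Rows 3 and 4 both sum to 119, so that's the common total.
The known cells in row 1 total 81, leaving 119 − 81 = 38 for the blank.
The known cells in column 3 total 111, leaving 119 − 111 = 8 for the blank.
The known cells in row 2 total 100, leaving 119 − 100 = 19 for the blank.
The known cells in column 6 total 84, leaving 119 − 84 = 35 for the blank.
The known cells in row 6 total 92, leaving 119 − 92 = 27 for the blank.

q = 38, b = 8, a = 19, z = 35, d = 27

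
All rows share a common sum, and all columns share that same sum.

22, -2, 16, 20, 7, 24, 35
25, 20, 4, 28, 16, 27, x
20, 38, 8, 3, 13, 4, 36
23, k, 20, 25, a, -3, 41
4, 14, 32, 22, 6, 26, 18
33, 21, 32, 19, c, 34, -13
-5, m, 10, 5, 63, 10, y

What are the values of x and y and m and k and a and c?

Rows 1 and 3 both sum to 122, so that's the common total.
Row 6 has 33 + 21 + 32 + 19 + 34 − 13 = 126; the blank must be 122 − 126 = -4.
Column 5 has 7 + 16 + 13 + 6 − 4 + 63 = 101; the blank must be 122 − 101 = 21.
Row 4 has 23 + 20 + 25 + 21 − 3 + 41 = 127; the blank must be 122 − 127 = -5.
Column 2 has -2 + 20 + 38 − 5 + 14 + 21 = 86; the blank must be 122 − 86 = 36.
Row 7 has -5 + 36 + 10 + 5 + 63 + 10 = 119; the blank must be 122 − 119 = 3.
Row 2 has 25 + 20 + 4 + 28 + 16 + 27 = 120; the blank must be 122 − 120 = 2.

x = 2, y = 3, m = 36, k = -5, a = 21, c = -4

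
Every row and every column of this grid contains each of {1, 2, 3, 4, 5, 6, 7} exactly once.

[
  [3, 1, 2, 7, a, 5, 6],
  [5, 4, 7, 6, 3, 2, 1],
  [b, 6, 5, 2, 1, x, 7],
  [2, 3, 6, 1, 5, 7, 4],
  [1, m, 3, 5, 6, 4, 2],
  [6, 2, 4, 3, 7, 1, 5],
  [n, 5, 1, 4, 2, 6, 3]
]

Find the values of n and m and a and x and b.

Cell (1,5): row 1 already has {1, 2, 3, 5, 6, 7} → 4.
Cell (7,1): row 7 already has {1, 2, 3, 4, 5, 6} → 7.
Cell (3,1): column 1 already has {1, 2, 3, 5, 6, 7} → 4.
For row 3, column 6: row 3 already has {1, 2, 4, 5, 6, 7}; that leaves 3.
Cell (5,2): row 5 already has {1, 2, 3, 4, 5, 6} → 7.

n = 7, m = 7, a = 4, x = 3, b = 4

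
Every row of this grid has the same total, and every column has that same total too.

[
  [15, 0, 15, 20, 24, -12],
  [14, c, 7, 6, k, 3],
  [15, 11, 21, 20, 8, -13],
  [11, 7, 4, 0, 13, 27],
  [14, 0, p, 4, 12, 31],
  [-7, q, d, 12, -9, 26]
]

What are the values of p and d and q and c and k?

Rows 1 and 3 both sum to 62, so that's the common total.
Column 5: 24 + 8 + 13 + 12 − 9 = 48, so its missing entry is 62 − 48 = 14.
Row 2: 14 + 7 + 6 + 14 + 3 = 44, so its missing entry is 62 − 44 = 18.
Column 2: 0 + 18 + 11 + 7 + 0 = 36, so its missing entry is 62 − 36 = 26.
Row 5: 14 + 0 + 4 + 12 + 31 = 61, so its missing entry is 62 − 61 = 1.
Row 6: -7 + 26 + 12 − 9 + 26 = 48, so its missing entry is 62 − 48 = 14.

p = 1, d = 14, q = 26, c = 18, k = 14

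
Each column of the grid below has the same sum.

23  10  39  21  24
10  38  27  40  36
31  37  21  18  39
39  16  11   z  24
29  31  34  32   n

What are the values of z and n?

z = 21, n = 9

Column 1 sums to 132 and so does column 2; that's the common total.
In column 4 the known cells total 111, leaving 132 − 111 = 21.
In column 5 the known cells total 123, leaving 132 − 123 = 9.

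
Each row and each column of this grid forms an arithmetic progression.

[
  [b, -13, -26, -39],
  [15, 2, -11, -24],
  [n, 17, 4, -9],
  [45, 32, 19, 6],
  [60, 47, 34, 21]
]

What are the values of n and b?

Along each row the entries change by -13 per step; down each column they change by 15.
Row 3: from 17 at column 2, stepping by -13 to column 1 gives 30.
Row 1: from -13 at column 2, stepping by -13 to column 1 gives 0.

n = 30, b = 0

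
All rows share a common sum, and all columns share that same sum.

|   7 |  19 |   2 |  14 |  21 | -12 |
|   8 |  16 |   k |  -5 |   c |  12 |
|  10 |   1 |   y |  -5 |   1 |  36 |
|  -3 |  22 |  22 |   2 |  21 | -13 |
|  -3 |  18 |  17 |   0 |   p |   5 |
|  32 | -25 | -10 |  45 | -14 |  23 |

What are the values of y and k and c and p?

y = 8, k = 12, c = 8, p = 14

Rows 1 and 4 both sum to 51, so that's the common total.
Row 5: -3 + 18 + 17 + 0 + 5 = 37, so its missing entry is 51 − 37 = 14.
Column 5: 21 + 1 + 21 + 14 − 14 = 43, so its missing entry is 51 − 43 = 8.
Row 2: 8 + 16 − 5 + 8 + 12 = 39, so its missing entry is 51 − 39 = 12.
Row 3: 10 + 1 − 5 + 1 + 36 = 43, so its missing entry is 51 − 43 = 8.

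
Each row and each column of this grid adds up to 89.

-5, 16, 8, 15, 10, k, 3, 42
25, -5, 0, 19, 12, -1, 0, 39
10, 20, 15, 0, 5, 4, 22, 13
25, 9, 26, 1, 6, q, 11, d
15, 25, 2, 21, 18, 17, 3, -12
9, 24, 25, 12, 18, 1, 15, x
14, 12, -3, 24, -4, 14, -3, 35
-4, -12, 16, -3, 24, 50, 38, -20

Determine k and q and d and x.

The known cells in row 6 total 104, leaving 89 − 104 = -15 for the blank.
The known cells in column 8 total 82, leaving 89 − 82 = 7 for the blank.
The known cells in row 4 total 85, leaving 89 − 85 = 4 for the blank.
The known cells in row 1 total 89, leaving 89 − 89 = 0 for the blank.

k = 0, q = 4, d = 7, x = -15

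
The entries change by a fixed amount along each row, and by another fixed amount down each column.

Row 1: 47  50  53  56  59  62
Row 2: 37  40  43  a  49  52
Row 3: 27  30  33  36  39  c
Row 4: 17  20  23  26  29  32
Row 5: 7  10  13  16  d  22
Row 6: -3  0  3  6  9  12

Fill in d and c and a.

Along each row the entries change by 3 per step; down each column they change by -10.
Row 5: from 7 at column 1, stepping by 3 to column 5 gives 19.
Row 3: from 27 at column 1, stepping by 3 to column 6 gives 42.
Row 2: from 37 at column 1, stepping by 3 to column 4 gives 46.

d = 19, c = 42, a = 46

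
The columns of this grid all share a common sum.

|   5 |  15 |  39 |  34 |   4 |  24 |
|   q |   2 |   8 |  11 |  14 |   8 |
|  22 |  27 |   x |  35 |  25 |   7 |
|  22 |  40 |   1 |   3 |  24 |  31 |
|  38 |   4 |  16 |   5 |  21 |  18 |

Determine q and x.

q = 1, x = 24

Columns 4 and 6 both add up to 88, so every column sums to 88.
Column 1: 5 + 22 + 22 + 38 = 87, so the missing entry is 88 − 87 = 1.
Column 3: 39 + 8 + 1 + 16 = 64, so the missing entry is 88 − 64 = 24.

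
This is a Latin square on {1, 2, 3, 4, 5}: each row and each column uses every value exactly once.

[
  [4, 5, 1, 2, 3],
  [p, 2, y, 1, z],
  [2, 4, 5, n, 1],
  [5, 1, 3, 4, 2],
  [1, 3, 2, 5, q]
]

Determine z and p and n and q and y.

At (row 5, col 5): row 5 already has {1, 2, 3, 5}, so the value is 4.
At (row 2, col 3): column 3 already has {1, 2, 3, 5}, so the value is 4.
For row 2, column 5: column 5 already has {1, 2, 3, 4}; that leaves 5.
At (row 3, col 4): row 3 already has {1, 2, 4, 5}, so the value is 3.
At (row 2, col 1): row 2 already has {1, 2, 4, 5}, so the value is 3.

z = 5, p = 3, n = 3, q = 4, y = 4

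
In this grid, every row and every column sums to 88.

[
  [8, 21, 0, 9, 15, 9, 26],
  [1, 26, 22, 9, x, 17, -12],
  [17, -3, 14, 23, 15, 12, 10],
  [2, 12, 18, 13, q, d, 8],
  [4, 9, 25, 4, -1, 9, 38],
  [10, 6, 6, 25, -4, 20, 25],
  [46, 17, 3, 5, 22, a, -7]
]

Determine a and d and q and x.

a = 2, d = 19, q = 16, x = 25

The known cells in row 2 total 63, leaving 88 − 63 = 25 for the blank.
The known cells in column 5 total 72, leaving 88 − 72 = 16 for the blank.
The known cells in row 4 total 69, leaving 88 − 69 = 19 for the blank.
The known cells in row 7 total 86, leaving 88 − 86 = 2 for the blank.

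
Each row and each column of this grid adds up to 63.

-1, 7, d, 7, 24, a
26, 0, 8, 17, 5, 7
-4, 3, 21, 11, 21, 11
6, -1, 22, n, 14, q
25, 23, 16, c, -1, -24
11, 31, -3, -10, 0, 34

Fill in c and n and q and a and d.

c = 24, n = 14, q = 8, a = 27, d = -1

The known cells in row 5 total 39, leaving 63 − 39 = 24 for the blank.
The known cells in column 3 total 64, leaving 63 − 64 = -1 for the blank.
The known cells in column 4 total 49, leaving 63 − 49 = 14 for the blank.
The known cells in row 1 total 36, leaving 63 − 36 = 27 for the blank.
The known cells in row 4 total 55, leaving 63 − 55 = 8 for the blank.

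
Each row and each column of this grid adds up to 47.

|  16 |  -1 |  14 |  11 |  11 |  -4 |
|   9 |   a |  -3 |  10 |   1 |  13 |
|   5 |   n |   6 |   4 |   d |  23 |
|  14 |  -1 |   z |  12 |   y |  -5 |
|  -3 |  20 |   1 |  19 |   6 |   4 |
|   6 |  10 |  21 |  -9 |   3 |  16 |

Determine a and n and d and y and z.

a = 17, n = 2, d = 7, y = 19, z = 8

Row 2: 9 − 3 + 10 + 1 + 13 = 30, so its missing entry is 47 − 30 = 17.
Column 2: -1 + 17 − 1 + 20 + 10 = 45, so its missing entry is 47 − 45 = 2.
Row 3: 5 + 2 + 6 + 4 + 23 = 40, so its missing entry is 47 − 40 = 7.
Column 5: 11 + 1 + 7 + 6 + 3 = 28, so its missing entry is 47 − 28 = 19.
Row 4: 14 − 1 + 12 + 19 − 5 = 39, so its missing entry is 47 − 39 = 8.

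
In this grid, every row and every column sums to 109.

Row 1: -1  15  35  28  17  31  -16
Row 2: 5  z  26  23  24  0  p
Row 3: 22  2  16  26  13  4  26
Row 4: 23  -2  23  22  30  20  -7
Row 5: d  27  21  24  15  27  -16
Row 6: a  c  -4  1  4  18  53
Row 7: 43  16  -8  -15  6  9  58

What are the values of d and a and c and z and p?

d = 11, a = 6, c = 31, z = 20, p = 11

Row 5: 27 + 21 + 24 + 15 + 27 − 16 = 98, so its missing entry is 109 − 98 = 11.
Column 1: -1 + 5 + 22 + 23 + 11 + 43 = 103, so its missing entry is 109 − 103 = 6.
Row 6: 6 − 4 + 1 + 4 + 18 + 53 = 78, so its missing entry is 109 − 78 = 31.
Column 2: 15 + 2 − 2 + 27 + 31 + 16 = 89, so its missing entry is 109 − 89 = 20.
Row 2: 5 + 20 + 26 + 23 + 24 + 0 = 98, so its missing entry is 109 − 98 = 11.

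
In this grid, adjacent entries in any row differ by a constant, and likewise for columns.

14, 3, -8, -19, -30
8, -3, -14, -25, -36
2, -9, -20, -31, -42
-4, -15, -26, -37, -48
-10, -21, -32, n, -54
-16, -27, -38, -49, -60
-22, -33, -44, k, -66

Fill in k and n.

Along each row the entries change by -11 per step; down each column they change by -6.
Row 7: from -22 at column 1, stepping by -11 to column 4 gives -55.
Row 5: from -10 at column 1, stepping by -11 to column 4 gives -43.

k = -55, n = -43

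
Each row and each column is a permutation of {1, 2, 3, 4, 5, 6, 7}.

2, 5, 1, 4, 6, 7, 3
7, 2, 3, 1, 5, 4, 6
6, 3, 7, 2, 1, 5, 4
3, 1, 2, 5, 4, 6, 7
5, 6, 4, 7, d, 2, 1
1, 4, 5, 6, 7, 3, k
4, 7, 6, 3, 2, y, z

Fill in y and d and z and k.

For row 5, column 5: row 5 already has {1, 2, 4, 5, 6, 7}; that leaves 3.
For row 6, column 7: row 6 already has {1, 3, 4, 5, 6, 7}; that leaves 2.
Cell (7,7): column 7 already has {1, 2, 3, 4, 6, 7} → 5.
At (row 7, col 6): row 7 already has {2, 3, 4, 5, 6, 7}, so the value is 1.

y = 1, d = 3, z = 5, k = 2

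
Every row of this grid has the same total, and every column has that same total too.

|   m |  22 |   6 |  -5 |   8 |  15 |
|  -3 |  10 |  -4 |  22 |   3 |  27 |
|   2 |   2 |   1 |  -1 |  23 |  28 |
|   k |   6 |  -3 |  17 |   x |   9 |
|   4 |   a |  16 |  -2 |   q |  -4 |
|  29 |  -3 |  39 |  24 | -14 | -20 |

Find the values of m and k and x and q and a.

m = 9, k = 14, x = 12, q = 23, a = 18

Rows 2 and 3 both sum to 55, so that's the common total.
Row 1: 22 + 6 − 5 + 8 + 15 = 46, so its missing entry is 55 − 46 = 9.
Column 1: 9 − 3 + 2 + 4 + 29 = 41, so its missing entry is 55 − 41 = 14.
Row 4: 14 + 6 − 3 + 17 + 9 = 43, so its missing entry is 55 − 43 = 12.
Column 5: 8 + 3 + 23 + 12 − 14 = 32, so its missing entry is 55 − 32 = 23.
Row 5: 4 + 16 − 2 + 23 − 4 = 37, so its missing entry is 55 − 37 = 18.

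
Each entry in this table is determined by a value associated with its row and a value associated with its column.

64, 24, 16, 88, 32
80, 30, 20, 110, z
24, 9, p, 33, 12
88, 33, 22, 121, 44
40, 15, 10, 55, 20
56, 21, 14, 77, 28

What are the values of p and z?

Each row is a constant multiple of every other row — this is a multiplication table with the headers hidden.
Row 3 is 24/64 = 3/8 times row 1, so its entry in column 3 is 16 × 3/8 = 6.
Row 2 is 80/64 = 5/4 times row 1, so its entry in column 5 is 32 × 5/4 = 40.

p = 6, z = 40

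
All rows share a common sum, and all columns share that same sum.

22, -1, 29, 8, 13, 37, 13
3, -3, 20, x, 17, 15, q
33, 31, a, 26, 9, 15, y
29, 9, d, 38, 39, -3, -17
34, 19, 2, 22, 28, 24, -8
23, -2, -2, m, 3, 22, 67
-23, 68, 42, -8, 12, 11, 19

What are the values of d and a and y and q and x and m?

d = 26, a = 4, y = 3, q = 44, x = 25, m = 10

Rows 1 and 5 both sum to 121, so that's the common total.
The known cells in row 6 total 111, leaving 121 − 111 = 10 for the blank.
The known cells in row 4 total 95, leaving 121 − 95 = 26 for the blank.
The known cells in column 3 total 117, leaving 121 − 117 = 4 for the blank.
The known cells in row 3 total 118, leaving 121 − 118 = 3 for the blank.
The known cells in column 7 total 77, leaving 121 − 77 = 44 for the blank.
The known cells in row 2 total 96, leaving 121 − 96 = 25 for the blank.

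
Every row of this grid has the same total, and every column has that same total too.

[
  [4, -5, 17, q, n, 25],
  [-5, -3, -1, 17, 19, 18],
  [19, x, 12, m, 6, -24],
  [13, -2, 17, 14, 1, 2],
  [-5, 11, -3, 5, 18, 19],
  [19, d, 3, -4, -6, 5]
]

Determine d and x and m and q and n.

Rows 2 and 4 both sum to 45, so that's the common total.
The known cells in column 5 total 38, leaving 45 − 38 = 7 for the blank.
The known cells in row 1 total 48, leaving 45 − 48 = -3 for the blank.
The known cells in row 6 total 17, leaving 45 − 17 = 28 for the blank.
The known cells in column 2 total 29, leaving 45 − 29 = 16 for the blank.
The known cells in row 3 total 29, leaving 45 − 29 = 16 for the blank.

d = 28, x = 16, m = 16, q = -3, n = 7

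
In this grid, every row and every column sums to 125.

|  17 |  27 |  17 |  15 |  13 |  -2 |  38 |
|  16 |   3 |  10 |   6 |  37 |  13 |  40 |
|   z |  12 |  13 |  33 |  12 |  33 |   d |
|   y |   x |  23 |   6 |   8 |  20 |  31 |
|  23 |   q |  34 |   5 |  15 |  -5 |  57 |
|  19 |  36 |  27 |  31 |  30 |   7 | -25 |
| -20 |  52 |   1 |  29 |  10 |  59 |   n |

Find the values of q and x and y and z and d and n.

Row 7 has -20 + 52 + 1 + 29 + 10 + 59 = 131; the blank must be 125 − 131 = -6.
Column 7 has 38 + 40 + 31 + 57 − 25 − 6 = 135; the blank must be 125 − 135 = -10.
Row 3 has 12 + 13 + 33 + 12 + 33 − 10 = 93; the blank must be 125 − 93 = 32.
Column 1 has 17 + 16 + 32 + 23 + 19 − 20 = 87; the blank must be 125 − 87 = 38.
Row 4 has 38 + 23 + 6 + 8 + 20 + 31 = 126; the blank must be 125 − 126 = -1.
Row 5 has 23 + 34 + 5 + 15 − 5 + 57 = 129; the blank must be 125 − 129 = -4.

q = -4, x = -1, y = 38, z = 32, d = -10, n = -6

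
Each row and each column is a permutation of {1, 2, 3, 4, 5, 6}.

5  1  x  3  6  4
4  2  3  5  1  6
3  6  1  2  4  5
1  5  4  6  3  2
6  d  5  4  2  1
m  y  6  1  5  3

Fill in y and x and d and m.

y = 4, x = 2, d = 3, m = 2

At (row 1, col 3): row 1 already has {1, 3, 4, 5, 6}, so the value is 2.
Cell (6,1): column 1 already has {1, 3, 4, 5, 6} → 2.
Cell (6,2): row 6 already has {1, 2, 3, 5, 6} → 4.
Cell (5,2): row 5 already has {1, 2, 4, 5, 6} → 3.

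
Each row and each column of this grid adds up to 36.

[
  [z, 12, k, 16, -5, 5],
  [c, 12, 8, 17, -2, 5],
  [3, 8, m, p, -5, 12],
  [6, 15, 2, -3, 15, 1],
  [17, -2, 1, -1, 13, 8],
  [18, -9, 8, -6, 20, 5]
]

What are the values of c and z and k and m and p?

c = -4, z = -4, k = 12, m = 5, p = 13

Column 4 has 16 + 17 − 3 − 1 − 6 = 23; the blank must be 36 − 23 = 13.
Row 3 has 3 + 8 + 13 − 5 + 12 = 31; the blank must be 36 − 31 = 5.
Column 3 has 8 + 5 + 2 + 1 + 8 = 24; the blank must be 36 − 24 = 12.
Row 1 has 12 + 12 + 16 − 5 + 5 = 40; the blank must be 36 − 40 = -4.
Row 2 has 12 + 8 + 17 − 2 + 5 = 40; the blank must be 36 − 40 = -4.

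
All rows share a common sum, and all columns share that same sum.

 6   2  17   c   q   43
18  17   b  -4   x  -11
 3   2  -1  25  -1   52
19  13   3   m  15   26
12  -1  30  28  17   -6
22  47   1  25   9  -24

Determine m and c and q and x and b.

m = 4, c = 2, q = 10, x = 30, b = 30

Rows 3 and 5 both sum to 80, so that's the common total.
The known cells in column 3 total 50, leaving 80 − 50 = 30 for the blank.
The known cells in row 2 total 50, leaving 80 − 50 = 30 for the blank.
The known cells in column 5 total 70, leaving 80 − 70 = 10 for the blank.
The known cells in row 1 total 78, leaving 80 − 78 = 2 for the blank.
The known cells in row 4 total 76, leaving 80 − 76 = 4 for the blank.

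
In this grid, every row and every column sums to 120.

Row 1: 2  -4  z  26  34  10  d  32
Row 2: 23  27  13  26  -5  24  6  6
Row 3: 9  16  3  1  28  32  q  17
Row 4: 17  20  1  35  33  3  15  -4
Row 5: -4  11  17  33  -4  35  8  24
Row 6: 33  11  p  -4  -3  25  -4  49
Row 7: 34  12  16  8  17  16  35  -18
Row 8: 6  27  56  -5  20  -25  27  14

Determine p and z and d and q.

p = 13, z = 1, d = 19, q = 14

The known cells in row 3 total 106, leaving 120 − 106 = 14 for the blank.
The known cells in column 7 total 101, leaving 120 − 101 = 19 for the blank.
The known cells in row 1 total 119, leaving 120 − 119 = 1 for the blank.
The known cells in row 6 total 107, leaving 120 − 107 = 13 for the blank.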